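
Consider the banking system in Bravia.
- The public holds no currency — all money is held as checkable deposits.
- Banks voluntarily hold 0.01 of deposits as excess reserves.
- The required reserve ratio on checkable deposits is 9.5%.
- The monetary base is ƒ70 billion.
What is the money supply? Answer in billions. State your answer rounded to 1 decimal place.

ƒ666.7 billion

The money multiplier is m = 1 / (rr + e) = 1 / (0.095 + 0.01) ≈ 9.5238.
So M = m × MB = 9.5238 × 70 = 666.666 billion.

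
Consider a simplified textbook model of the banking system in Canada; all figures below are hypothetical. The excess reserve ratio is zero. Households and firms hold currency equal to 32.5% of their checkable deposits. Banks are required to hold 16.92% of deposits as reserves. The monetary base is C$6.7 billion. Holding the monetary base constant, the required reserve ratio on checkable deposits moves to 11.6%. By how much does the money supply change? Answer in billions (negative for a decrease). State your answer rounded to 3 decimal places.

Initially m₁ = (1 + 0.325) / (0.1692 + 0.325) ≈ 2.68110, so M₁ = 2.68110 × 6.7 ≈ 17.9634 billion.
After the change m₂ = (1 + 0.325) / (0.116 + 0.325) ≈ 3.00454, so M₂ = 3.00454 × 6.7 ≈ 20.1304 billion.
ΔM = M₂ − M₁ = 20.1304 − 17.9634 = 2.167 billion.

C$2.167 billion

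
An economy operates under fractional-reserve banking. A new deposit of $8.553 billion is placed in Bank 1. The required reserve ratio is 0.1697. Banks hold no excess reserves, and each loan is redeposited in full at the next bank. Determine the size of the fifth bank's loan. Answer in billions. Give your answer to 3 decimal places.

Each bank lends a fraction (1 − rr) = 0.8303 of the deposit it receives, so Bank 5 receives 8.553·0.8303^4 and lends 8.553·0.8303^5 ≈ 3.3752 billion.

$3.375 billion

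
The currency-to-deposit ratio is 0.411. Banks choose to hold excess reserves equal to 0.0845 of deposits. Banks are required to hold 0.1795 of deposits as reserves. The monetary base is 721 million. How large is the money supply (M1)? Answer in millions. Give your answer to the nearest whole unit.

1507 million

The money multiplier is m = (1 + c) / (rr + e + c) = (1 + 0.411) / (0.1795 + 0.0845 + 0.411) ≈ 2.0904.
So M = m × MB = 2.0904 × 721 = 1507.1784 million.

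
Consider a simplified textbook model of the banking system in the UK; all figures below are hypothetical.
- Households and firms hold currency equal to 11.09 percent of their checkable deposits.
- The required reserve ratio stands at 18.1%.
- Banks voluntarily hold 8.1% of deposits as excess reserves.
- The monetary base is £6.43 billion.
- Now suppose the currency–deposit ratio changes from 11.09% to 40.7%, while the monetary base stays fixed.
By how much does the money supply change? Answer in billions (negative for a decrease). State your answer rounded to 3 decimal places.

Initially m₁ = (1 + 0.1109) / (0.181 + 0.081 + 0.1109) ≈ 2.97908, so M₁ = 2.97908 × 6.43 ≈ 19.1555 billion.
After the change m₂ = (1 + 0.407) / (0.181 + 0.081 + 0.407) ≈ 2.10314, so M₂ = 2.10314 × 6.43 ≈ 13.5232 billion.
ΔM = M₂ − M₁ = 13.5232 − 19.1555 = -5.6323 billion.

-5.632 billion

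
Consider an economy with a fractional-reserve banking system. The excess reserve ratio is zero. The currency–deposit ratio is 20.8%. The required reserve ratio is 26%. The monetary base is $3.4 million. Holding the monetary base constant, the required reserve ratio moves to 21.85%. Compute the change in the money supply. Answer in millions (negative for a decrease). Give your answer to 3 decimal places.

Initially m₁ = (1 + 0.208) / (0.26 + 0.208) ≈ 2.58120, so M₁ = 2.58120 × 3.4 ≈ 8.7761 million.
After the change m₂ = (1 + 0.208) / (0.2185 + 0.208) ≈ 2.83236, so M₂ = 2.83236 × 3.4 ≈ 9.63 million.
ΔM = M₂ − M₁ = 9.63 − 8.7761 = 0.8539 million.

$0.854 million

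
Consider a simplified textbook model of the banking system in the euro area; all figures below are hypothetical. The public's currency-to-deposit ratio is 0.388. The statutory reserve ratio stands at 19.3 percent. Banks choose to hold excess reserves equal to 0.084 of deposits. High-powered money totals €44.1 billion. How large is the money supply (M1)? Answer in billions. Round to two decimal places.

€92.05 billion

The money multiplier is m = (1 + c) / (rr + e + c) = (1 + 0.388) / (0.193 + 0.084 + 0.388) ≈ 2.08722.
So M = m × MB = 2.08722 × 44.1 ≈ 92.0464 billion.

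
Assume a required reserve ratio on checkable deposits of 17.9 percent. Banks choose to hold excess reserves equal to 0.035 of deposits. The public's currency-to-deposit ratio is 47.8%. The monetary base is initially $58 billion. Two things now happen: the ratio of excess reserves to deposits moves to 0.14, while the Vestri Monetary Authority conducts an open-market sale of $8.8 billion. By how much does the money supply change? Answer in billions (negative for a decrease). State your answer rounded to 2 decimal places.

Before: m₁ = (1 + 0.478) / (0.179 + 0.035 + 0.478) ≈ 2.13584, MB₁ = 58, so M₁ = 2.13584 × 58 ≈ 123.8787 billion.
After: m₂ = (1 + 0.478) / (0.179 + 0.14 + 0.478) ≈ 1.85445, MB₂ = 58 − 8.8 = 49.2, so M₂ = 1.85445 × 49.2 ≈ 91.2389 billion.
ΔM = M₂ − M₁ = 91.2389 − 123.8787 = -32.6398 billion.

-32.64 billion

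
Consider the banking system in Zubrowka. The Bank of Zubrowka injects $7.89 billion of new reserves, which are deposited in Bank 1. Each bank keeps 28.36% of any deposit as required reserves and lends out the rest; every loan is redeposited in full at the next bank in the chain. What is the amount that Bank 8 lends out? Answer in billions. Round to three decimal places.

$0.547 billion

Each bank lends a fraction (1 − rr) = 0.7164 of the deposit it receives, so Bank 8 receives 7.89·0.7164^7 and lends 7.89·0.7164^8 ≈ 0.5474 billion.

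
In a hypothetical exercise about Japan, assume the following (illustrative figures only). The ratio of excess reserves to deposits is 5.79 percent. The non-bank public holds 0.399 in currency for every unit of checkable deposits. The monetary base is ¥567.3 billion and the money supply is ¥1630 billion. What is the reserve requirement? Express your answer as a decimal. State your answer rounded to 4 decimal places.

Using m = M/MB = 1630/567.3 ≈ 2.873259. Since m = (1 + c)/(c + rr + e), the denominator satisfies c + rr + e = (1 + c)/m = (1 + 0.399) / 2.873259 ≈ 0.486904.
With c = 0.399 and e = 0.0579, the reserve requirement is 0.486904 − 0.399 − 0.0579 = 0.030004.

0.0300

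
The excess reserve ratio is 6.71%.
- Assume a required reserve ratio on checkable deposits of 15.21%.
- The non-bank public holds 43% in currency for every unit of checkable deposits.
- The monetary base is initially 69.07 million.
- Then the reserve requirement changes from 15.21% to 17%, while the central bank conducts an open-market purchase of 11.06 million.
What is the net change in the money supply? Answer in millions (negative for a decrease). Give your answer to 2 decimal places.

Before: m₁ = (1 + 0.43) / (0.1521 + 0.0671 + 0.43) ≈ 2.20271, MB₁ = 69.07, so M₁ = 2.20271 × 69.07 ≈ 152.1412 million.
After: m₂ = (1 + 0.43) / (0.17 + 0.0671 + 0.43) ≈ 2.14361, MB₂ = 69.07 + 11.06 = 80.13, so M₂ = 2.14361 × 80.13 ≈ 171.7675 million.
ΔM = M₂ − M₁ = 171.7675 − 152.1412 = 19.6263 million.

19.63 million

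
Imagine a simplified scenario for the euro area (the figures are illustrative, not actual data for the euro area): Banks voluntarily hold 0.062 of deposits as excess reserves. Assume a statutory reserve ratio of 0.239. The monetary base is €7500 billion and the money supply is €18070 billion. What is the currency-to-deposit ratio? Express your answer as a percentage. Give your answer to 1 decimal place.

Using m = M/MB = 18070/7500 ≈ 2.409333. From m = (1 + c)/(c + rr + e), rearranging gives 1 + c = m·(c + rr + e), so c·(1 − m) = m·(rr + e) − 1.
Hence c = [m·(rr + e) − 1]/(1 − m) = [2.409333 × (0.239 + 0.062) − 1] / (1 − 2.409333) ≈ 0.194979.

19.5%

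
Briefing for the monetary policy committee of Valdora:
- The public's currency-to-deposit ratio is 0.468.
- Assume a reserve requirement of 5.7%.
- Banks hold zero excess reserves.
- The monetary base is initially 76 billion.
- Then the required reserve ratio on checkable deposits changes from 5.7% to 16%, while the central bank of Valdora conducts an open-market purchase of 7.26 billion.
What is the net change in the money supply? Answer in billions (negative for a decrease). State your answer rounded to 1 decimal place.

-17.9 billion

Before: m₁ = (1 + 0.468) / (0.057 + 0.468) ≈ 2.7962, MB₁ = 76, so M₁ = 2.7962 × 76 = 212.5112 billion.
After: m₂ = (1 + 0.468) / (0.16 + 0.468) ≈ 2.3376, MB₂ = 76 + 7.26 = 83.26, so M₂ = 2.3376 × 83.26 ≈ 194.6286 billion.
ΔM = M₂ − M₁ = 194.6286 − 212.5112 = -17.8826 billion.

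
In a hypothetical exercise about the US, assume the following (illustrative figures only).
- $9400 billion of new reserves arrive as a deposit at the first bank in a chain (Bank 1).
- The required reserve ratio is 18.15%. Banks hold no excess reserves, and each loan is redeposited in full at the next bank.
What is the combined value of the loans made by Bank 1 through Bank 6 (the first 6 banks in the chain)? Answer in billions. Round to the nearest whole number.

Bank i lends (1 − rr)^i of the original deposit: Bank 1 lends 9400·0.8185 = 7693.9000, Bank 2 lends 9400·0.8185² ≈ 6297.4572, and so on.
Summing a geometric series: total = 9400·[0.8185·(1 − 0.8185^6) / (1 − 0.8185)] ≈ 29644.3960 billion.

$29644 billion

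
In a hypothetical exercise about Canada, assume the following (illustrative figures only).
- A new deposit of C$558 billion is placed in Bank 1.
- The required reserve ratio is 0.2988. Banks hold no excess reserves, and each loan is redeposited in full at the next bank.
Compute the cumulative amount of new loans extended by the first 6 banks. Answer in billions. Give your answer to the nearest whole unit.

Bank i lends (1 − rr)^i of the original deposit: Bank 1 lends 558·0.7012 = 391.2696, Bank 2 lends 558·0.7012² ≈ 274.3582, and so on.
Summing a geometric series: total = 558·[0.7012·(1 − 0.7012^6) / (1 − 0.7012)] ≈ 1153.8207 billion.

C$1154 billion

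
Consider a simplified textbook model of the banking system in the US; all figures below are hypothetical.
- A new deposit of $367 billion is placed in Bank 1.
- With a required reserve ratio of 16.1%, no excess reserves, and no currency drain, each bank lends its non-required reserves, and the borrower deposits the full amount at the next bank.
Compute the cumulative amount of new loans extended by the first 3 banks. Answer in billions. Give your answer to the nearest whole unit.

Bank i lends (1 − rr)^i of the original deposit: Bank 1 lends 367·0.8390 = 307.9130, Bank 2 lends 367·0.8390² ≈ 258.3390, and so on.
Summing a geometric series: total = 367·[0.8390·(1 − 0.8390^3) / (1 − 0.8390)] ≈ 782.9984 billion.

$783 billion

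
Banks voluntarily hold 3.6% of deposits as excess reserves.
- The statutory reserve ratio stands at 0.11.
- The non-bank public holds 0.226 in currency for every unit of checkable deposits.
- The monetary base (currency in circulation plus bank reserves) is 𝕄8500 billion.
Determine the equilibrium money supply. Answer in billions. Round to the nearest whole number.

𝕄28013 billion

The money multiplier is m = (1 + c) / (rr + e + c) = (1 + 0.226) / (0.11 + 0.036 + 0.226) ≈ 3.29570.
So M = m × MB = 3.29570 × 8500 = 28013.45 billion.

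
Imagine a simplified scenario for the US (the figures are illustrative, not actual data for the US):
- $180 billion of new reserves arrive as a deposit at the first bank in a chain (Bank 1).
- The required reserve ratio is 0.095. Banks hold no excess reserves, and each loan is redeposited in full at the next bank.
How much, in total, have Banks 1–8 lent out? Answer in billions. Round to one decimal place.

Bank i lends (1 − rr)^i of the original deposit: Bank 1 lends 180·0.9050 = 162.9000, Bank 2 lends 180·0.9050² = 147.4245, and so on.
Summing a geometric series: total = 180·[0.9050·(1 − 0.9050^8) / (1 − 0.9050)] ≈ 943.1477 billion.

$943.1 billion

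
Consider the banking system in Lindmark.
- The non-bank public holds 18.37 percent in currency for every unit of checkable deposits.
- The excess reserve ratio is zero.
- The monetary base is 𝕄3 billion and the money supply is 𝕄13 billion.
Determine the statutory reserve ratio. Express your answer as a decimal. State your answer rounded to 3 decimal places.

0.089

Using m = M/MB = 13/3 ≈ 4.333333. Since m = (1 + c)/(c + rr + e), the denominator satisfies c + rr + e = (1 + c)/m = (1 + 0.1837) / 4.333333 ≈ 0.273162.
With c = 0.1837 and e = 0, the statutory reserve ratio is 0.273162 − 0.1837 − 0 = 0.089462.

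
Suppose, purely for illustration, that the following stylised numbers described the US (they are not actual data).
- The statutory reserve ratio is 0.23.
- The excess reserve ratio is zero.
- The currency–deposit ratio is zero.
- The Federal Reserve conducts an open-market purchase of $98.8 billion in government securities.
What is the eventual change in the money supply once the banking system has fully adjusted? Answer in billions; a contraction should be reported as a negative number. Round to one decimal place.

The simple money multiplier is m = 1/rr = 1/0.23 ≈ 4.3478.
An open-market purchase increases the monetary base by 98.8 billion, so ΔM = m × ΔMB = 4.3478 × 98.8 ≈ 429.5626 billion.

$429.6 billion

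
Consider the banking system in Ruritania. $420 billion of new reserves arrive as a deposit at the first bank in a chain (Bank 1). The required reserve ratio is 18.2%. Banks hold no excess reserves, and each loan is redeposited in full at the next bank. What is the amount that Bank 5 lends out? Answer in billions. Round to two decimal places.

$153.82 billion

Each bank lends a fraction (1 − rr) = 0.8180 of the deposit it receives, so Bank 5 receives 420·0.8180^4 and lends 420·0.8180^5 ≈ 153.8211 billion.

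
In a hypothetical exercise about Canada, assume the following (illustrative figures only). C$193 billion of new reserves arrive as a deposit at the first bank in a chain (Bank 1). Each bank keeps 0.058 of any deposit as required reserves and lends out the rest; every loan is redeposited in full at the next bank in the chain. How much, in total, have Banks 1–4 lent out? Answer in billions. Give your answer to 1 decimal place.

C$666.4 billion

Bank i lends (1 − rr)^i of the original deposit: Bank 1 lends 193·0.9420 = 181.8060, Bank 2 lends 193·0.9420² ≈ 171.2613, and so on.
Summing a geometric series: total = 193·[0.9420·(1 − 0.9420^4) / (1 − 0.9420)] ≈ 666.3664 billion.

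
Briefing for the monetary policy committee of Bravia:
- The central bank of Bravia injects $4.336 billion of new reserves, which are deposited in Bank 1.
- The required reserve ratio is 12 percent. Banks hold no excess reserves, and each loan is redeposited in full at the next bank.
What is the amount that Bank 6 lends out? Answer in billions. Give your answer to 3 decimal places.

Each bank lends a fraction (1 − rr) = 0.8800 of the deposit it receives, so Bank 6 receives 4.336·0.8800^5 and lends 4.336·0.8800^6 ≈ 2.0137 billion.

$2.014 billion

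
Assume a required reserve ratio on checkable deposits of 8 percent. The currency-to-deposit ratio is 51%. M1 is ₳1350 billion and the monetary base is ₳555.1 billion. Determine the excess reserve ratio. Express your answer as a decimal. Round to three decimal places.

Using m = M/MB = 1350/555.1 ≈ 2.431994. Since m = (1 + c)/(c + rr + e), the denominator satisfies c + rr + e = (1 + c)/m = (1 + 0.51) / 2.431994 ≈ 0.620890.
With c = 0.51 and rr = 0.08, the excess reserve ratio is 0.620890 − 0.51 − 0.08 = 0.03089.

0.031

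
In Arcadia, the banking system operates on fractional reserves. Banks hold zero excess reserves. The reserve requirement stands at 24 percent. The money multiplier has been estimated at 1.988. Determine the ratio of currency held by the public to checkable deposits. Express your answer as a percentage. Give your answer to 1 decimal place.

Using m = 1.988. From m = (1 + c)/(c + rr + e), rearranging gives 1 + c = m·(c + rr + e), so c·(1 − m) = m·(rr + e) − 1.
Hence c = [m·(rr + e) − 1]/(1 − m) = [1.988 × (0.24 + 0) − 1] / (1 − 1.988) ≈ 0.529231.

52.9%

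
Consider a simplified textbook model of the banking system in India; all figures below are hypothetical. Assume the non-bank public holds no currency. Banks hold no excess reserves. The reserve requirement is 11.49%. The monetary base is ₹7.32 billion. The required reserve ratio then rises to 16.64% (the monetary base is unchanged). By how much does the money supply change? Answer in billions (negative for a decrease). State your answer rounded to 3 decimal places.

-19.717 billion

Initially m₁ = 1 / (0.1149) ≈ 8.70322, so M₁ = 8.70322 × 7.32 ≈ 63.7076 billion.
After the change m₂ = 1 / (0.1664) ≈ 6.00962, so M₂ = 6.00962 × 7.32 ≈ 43.9904 billion.
ΔM = M₂ − M₁ = 43.9904 − 63.7076 = -19.7172 billion.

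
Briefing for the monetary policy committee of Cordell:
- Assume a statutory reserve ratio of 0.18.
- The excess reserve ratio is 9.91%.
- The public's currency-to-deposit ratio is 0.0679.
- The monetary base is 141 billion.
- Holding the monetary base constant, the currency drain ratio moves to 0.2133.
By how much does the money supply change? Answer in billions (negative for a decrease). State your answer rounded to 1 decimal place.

-86.5 billion

Initially m₁ = (1 + 0.0679) / (0.18 + 0.0991 + 0.0679) ≈ 3.07752, so M₁ = 3.07752 × 141 ≈ 433.9303 billion.
After the change m₂ = (1 + 0.2133) / (0.18 + 0.0991 + 0.2133) ≈ 2.46405, so M₂ = 2.46405 × 141 ≈ 347.431 billion.
ΔM = M₂ − M₁ = 347.431 − 433.9303 = -86.4993 billion.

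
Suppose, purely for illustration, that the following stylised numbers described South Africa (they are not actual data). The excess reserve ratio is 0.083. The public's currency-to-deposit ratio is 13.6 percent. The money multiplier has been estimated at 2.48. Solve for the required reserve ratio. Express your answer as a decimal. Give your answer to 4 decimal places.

Using m = 2.48. Since m = (1 + c)/(c + rr + e), the denominator satisfies c + rr + e = (1 + c)/m = (1 + 0.136) / 2.48 ≈ 0.458065.
With c = 0.136 and e = 0.083, the required reserve ratio is 0.458065 − 0.136 − 0.083 = 0.239065.

0.2391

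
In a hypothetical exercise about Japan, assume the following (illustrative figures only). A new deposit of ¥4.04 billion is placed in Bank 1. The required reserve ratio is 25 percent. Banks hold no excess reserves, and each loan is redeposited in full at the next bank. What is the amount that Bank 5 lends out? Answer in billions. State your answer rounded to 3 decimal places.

¥0.959 billion

Each bank lends a fraction (1 − rr) = 0.7500 of the deposit it receives, so Bank 5 receives 4.04·0.7500^4 and lends 4.04·0.7500^5 ≈ 0.9587 billion.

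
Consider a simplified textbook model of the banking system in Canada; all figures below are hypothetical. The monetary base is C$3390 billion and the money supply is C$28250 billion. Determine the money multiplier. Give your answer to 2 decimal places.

The money multiplier is m = M / MB = 28250 / 3390 ≈ 8.33333.

8.33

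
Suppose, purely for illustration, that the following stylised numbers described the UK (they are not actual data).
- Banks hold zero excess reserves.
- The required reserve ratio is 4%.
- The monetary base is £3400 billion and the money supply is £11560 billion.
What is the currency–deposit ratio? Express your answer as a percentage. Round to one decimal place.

Using m = M/MB = 11560/3400 = 3.400000. From m = (1 + c)/(c + rr + e), rearranging gives 1 + c = m·(c + rr + e), so c·(1 − m) = m·(rr + e) − 1.
Hence c = [m·(rr + e) − 1]/(1 − m) = [3.400000 × (0.04 + 0) − 1] / (1 − 3.400000) = 0.360000.

36.0%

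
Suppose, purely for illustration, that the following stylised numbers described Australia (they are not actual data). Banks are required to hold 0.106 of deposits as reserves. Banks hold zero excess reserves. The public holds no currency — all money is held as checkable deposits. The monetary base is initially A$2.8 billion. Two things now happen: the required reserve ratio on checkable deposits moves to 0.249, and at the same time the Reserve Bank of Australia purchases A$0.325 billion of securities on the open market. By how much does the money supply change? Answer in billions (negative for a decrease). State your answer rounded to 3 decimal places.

-13.865 billion

Before: m₁ = 1 / (0.106) ≈ 9.43396, MB₁ = 2.8, so M₁ = 9.43396 × 2.8 ≈ 26.4151 billion.
After: m₂ = 1 / (0.249) ≈ 4.01606, MB₂ = 2.8 + 0.325 = 3.125, so M₂ = 4.01606 × 3.125 ≈ 12.5502 billion.
ΔM = M₂ − M₁ = 12.5502 − 26.4151 = -13.8649 billion.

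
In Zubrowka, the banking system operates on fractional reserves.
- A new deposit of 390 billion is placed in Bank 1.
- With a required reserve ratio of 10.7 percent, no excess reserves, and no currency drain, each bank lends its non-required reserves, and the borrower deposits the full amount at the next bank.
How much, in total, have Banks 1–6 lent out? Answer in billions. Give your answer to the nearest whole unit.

1604 billion

Bank i lends (1 − rr)^i of the original deposit: Bank 1 lends 390·0.8930 = 348.2700, Bank 2 lends 390·0.8930² ≈ 311.0051, and so on.
Summing a geometric series: total = 390·[0.8930·(1 − 0.8930^6) / (1 − 0.8930)] ≈ 1604.2629 billion.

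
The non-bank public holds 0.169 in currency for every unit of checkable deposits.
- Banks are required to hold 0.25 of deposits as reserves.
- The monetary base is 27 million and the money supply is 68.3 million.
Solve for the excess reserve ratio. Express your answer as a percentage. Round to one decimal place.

Using m = M/MB = 68.3/27 ≈ 2.529630. Since m = (1 + c)/(c + rr + e), the denominator satisfies c + rr + e = (1 + c)/m = (1 + 0.169) / 2.529630 ≈ 0.462123.
With c = 0.169 and rr = 0.25, the excess reserve ratio is 0.462123 − 0.169 − 0.25 = 0.043123.

4.3%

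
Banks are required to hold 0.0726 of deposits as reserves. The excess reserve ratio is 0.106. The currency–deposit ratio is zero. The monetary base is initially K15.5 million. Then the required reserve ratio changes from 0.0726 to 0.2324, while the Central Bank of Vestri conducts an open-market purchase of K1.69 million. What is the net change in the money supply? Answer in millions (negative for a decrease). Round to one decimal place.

Before: m₁ = 1 / (0.0726 + 0.106) ≈ 5.5991, MB₁ = 15.5, so M₁ = 5.5991 × 15.5 ≈ 86.7861 million.
After: m₂ = 1 / (0.2324 + 0.106) ≈ 2.9551, MB₂ = 15.5 + 1.69 = 17.19, so M₂ = 2.9551 × 17.19 ≈ 50.7982 million.
ΔM = M₂ − M₁ = 50.7982 − 86.7861 = -35.9879 million.

-36.0 million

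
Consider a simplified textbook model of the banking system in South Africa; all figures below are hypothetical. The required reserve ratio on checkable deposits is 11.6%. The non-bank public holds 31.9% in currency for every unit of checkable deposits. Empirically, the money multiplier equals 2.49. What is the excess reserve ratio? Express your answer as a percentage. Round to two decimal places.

9.47%

Using m = 2.49. Since m = (1 + c)/(c + rr + e), the denominator satisfies c + rr + e = (1 + c)/m = (1 + 0.319) / 2.49 ≈ 0.529719.
With c = 0.319 and rr = 0.116, the excess reserve ratio is 0.529719 − 0.319 − 0.116 = 0.094719.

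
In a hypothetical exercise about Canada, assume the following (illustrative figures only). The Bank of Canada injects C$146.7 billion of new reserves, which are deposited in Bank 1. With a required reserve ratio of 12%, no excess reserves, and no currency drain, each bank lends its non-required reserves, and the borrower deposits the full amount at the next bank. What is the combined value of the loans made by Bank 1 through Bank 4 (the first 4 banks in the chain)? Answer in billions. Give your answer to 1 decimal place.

Bank i lends (1 − rr)^i of the original deposit: Bank 1 lends 146.7·0.8800 = 129.0960, Bank 2 lends 146.7·0.8800² ≈ 113.6045, and so on.
Summing a geometric series: total = 146.7·[0.8800·(1 − 0.8800^4) / (1 − 0.8800)] ≈ 430.6477 billion.

C$430.6 billion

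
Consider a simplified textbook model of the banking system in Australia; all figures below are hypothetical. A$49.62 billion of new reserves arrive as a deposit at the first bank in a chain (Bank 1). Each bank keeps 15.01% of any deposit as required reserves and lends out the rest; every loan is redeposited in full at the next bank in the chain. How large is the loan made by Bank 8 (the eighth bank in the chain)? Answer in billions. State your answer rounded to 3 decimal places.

A$13.508 billion

Each bank lends a fraction (1 − rr) = 0.8499 of the deposit it receives, so Bank 8 receives 49.62·0.8499^7 and lends 49.62·0.8499^8 ≈ 13.5083 billion.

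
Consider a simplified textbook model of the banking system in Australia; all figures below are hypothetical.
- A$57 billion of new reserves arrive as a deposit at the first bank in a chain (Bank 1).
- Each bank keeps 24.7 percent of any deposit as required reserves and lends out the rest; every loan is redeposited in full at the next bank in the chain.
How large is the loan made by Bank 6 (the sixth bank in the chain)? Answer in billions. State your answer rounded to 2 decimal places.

A$10.39 billion

Each bank lends a fraction (1 − rr) = 0.7530 of the deposit it receives, so Bank 6 receives 57·0.7530^5 and lends 57·0.7530^6 ≈ 10.3907 billion.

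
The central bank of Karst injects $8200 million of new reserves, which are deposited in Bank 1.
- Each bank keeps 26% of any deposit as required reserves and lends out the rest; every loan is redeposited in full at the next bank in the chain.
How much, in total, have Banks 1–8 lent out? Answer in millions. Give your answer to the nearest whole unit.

Bank i lends (1 − rr)^i of the original deposit: Bank 1 lends 8200·0.7400 = 6068.0000, Bank 2 lends 8200·0.7400² = 4490.3200, and so on.
Summing a geometric series: total = 8200·[0.7400·(1 − 0.7400^8) / (1 − 0.7400)] ≈ 21239.8794 million.

$21240 million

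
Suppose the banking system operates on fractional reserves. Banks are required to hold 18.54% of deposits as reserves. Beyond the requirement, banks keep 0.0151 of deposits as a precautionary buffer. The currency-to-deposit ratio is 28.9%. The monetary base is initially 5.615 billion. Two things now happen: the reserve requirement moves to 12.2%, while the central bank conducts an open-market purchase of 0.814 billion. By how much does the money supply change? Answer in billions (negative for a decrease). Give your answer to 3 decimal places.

4.662 billion

Before: m₁ = (1 + 0.289) / (0.1854 + 0.0151 + 0.289) ≈ 2.63330, MB₁ = 5.615, so M₁ = 2.63330 × 5.615 ≈ 14.786 billion.
After: m₂ = (1 + 0.289) / (0.122 + 0.0151 + 0.289) ≈ 3.02511, MB₂ = 5.615 + 0.814 = 6.429, so M₂ = 3.02511 × 6.429 ≈ 19.4484 billion.
ΔM = M₂ − M₁ = 19.4484 − 14.786 = 4.6624 billion.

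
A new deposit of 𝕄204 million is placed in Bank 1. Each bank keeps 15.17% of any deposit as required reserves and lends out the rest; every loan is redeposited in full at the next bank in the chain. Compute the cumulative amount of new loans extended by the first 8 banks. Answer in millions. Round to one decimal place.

Bank i lends (1 − rr)^i of the original deposit: Bank 1 lends 204·0.8483 = 173.0532, Bank 2 lends 204·0.8483² ≈ 146.8010, and so on.
Summing a geometric series: total = 204·[0.8483·(1 − 0.8483^8) / (1 − 0.8483)] ≈ 834.8521 million.

𝕄834.9 million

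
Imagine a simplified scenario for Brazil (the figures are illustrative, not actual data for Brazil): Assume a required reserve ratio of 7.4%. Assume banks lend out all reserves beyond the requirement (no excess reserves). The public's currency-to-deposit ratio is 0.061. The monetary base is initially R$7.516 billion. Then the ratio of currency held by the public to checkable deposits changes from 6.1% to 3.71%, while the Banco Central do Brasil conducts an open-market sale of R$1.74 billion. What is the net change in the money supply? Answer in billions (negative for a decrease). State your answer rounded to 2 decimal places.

Before: m₁ = (1 + 0.061) / (0.074 + 0.061) ≈ 7.8593, MB₁ = 7.516, so M₁ = 7.8593 × 7.516 ≈ 59.0705 billion.
After: m₂ = (1 + 0.0371) / (0.074 + 0.0371) ≈ 9.3348, MB₂ = 7.516 − 1.74 = 5.776, so M₂ = 9.3348 × 5.776 ≈ 53.9178 billion.
ΔM = M₂ − M₁ = 53.9178 − 59.0705 = -5.1527 billion.

-5.15 billion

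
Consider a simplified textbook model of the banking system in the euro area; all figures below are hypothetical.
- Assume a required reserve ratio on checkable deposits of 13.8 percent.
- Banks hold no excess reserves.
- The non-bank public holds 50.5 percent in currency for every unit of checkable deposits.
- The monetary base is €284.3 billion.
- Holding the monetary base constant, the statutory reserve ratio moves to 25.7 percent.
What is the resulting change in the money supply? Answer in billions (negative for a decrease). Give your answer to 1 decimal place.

-103.9 billion

Initially m₁ = (1 + 0.505) / (0.138 + 0.505) ≈ 2.34059, so M₁ = 2.34059 × 284.3 ≈ 665.4297 billion.
After the change m₂ = (1 + 0.505) / (0.257 + 0.505) ≈ 1.97507, so M₂ = 1.97507 × 284.3 ≈ 561.5124 billion.
ΔM = M₂ − M₁ = 561.5124 − 665.4297 = -103.9173 billion.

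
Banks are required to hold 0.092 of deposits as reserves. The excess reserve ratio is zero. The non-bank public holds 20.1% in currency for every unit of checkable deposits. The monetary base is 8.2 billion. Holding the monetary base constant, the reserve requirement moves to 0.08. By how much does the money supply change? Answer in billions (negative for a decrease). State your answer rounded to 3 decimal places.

1.435 billion

Initially m₁ = (1 + 0.201) / (0.092 + 0.201) ≈ 4.09898, so M₁ = 4.09898 × 8.2 ≈ 33.6116 billion.
After the change m₂ = (1 + 0.201) / (0.08 + 0.201) ≈ 4.27402, so M₂ = 4.27402 × 8.2 ≈ 35.047 billion.
ΔM = M₂ − M₁ = 35.047 − 33.6116 = 1.4354 billion.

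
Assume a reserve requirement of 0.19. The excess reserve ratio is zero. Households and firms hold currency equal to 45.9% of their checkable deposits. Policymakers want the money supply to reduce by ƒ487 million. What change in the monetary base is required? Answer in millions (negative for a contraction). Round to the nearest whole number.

-217 million

The money multiplier is m = (1 + c) / (rr + c) = (1 + 0.459) / (0.19 + 0.459) ≈ 2.2481.
ΔMB = ΔM / m = (−487) / 2.2481 ≈ -216.6274 million.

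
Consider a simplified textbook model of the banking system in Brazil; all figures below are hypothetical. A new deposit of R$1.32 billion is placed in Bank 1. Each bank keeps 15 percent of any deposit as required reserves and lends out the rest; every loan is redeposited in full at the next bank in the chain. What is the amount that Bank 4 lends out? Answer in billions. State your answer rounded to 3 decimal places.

R$0.689 billion

Each bank lends a fraction (1 − rr) = 0.8500 of the deposit it receives, so Bank 4 receives 1.32·0.8500^3 and lends 1.32·0.8500^4 ≈ 0.6890 billion.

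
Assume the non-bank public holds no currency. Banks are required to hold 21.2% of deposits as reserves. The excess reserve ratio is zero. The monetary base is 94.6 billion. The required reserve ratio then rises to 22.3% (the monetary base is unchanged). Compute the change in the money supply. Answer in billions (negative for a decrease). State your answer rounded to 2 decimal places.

-22.01 billion

Initially m₁ = 1 / (0.212) ≈ 4.71698, so M₁ = 4.71698 × 94.6 ≈ 446.2263 billion.
After the change m₂ = 1 / (0.223) ≈ 4.48430, so M₂ = 4.48430 × 94.6 ≈ 424.2148 billion.
ΔM = M₂ − M₁ = 424.2148 − 446.2263 = -22.0115 billion.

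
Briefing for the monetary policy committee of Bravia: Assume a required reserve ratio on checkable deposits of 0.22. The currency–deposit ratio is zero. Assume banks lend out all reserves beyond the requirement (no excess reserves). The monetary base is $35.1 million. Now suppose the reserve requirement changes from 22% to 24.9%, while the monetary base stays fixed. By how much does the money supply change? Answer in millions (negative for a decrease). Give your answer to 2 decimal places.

Initially m₁ = 1 / (0.22) ≈ 4.54545, so M₁ = 4.54545 × 35.1 ≈ 159.5453 million.
After the change m₂ = 1 / (0.249) ≈ 4.01606, so M₂ = 4.01606 × 35.1 ≈ 140.9637 million.
ΔM = M₂ − M₁ = 140.9637 − 159.5453 = -18.5816 million.

-18.58 million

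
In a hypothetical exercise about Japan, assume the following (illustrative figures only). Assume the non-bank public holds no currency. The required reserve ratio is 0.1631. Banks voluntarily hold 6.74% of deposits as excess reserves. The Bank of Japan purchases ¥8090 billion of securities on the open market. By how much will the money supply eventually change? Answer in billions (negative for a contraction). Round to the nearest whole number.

The money multiplier is m = 1 / (rr + e) = 1 / (0.1631 + 0.0674) ≈ 4.33839.
The purchase adds 8090 billion of base, so ΔM = m × ΔMB = 4.33839 × (+8090) = 35097.5751 billion.

¥35098 billion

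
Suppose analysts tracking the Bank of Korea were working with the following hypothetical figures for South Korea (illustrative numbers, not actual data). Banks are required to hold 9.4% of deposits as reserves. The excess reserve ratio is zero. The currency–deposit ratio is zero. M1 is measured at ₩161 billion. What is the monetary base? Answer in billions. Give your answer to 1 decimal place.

With no currency drain and no excess reserves, the money multiplier is m = 1/rr = 1/0.094 ≈ 10.63830.
The monetary base is MB = M / m = 161 / 10.63830 ≈ 15.134 billion.

₩15.1 billion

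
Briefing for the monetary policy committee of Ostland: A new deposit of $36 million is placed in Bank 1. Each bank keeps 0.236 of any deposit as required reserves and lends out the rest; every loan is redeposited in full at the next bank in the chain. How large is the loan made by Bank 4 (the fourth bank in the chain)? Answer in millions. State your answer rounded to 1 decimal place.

$12.3 million

Each bank lends a fraction (1 − rr) = 0.7640 of the deposit it receives, so Bank 4 receives 36·0.7640^3 and lends 36·0.7640^4 ≈ 12.2652 million.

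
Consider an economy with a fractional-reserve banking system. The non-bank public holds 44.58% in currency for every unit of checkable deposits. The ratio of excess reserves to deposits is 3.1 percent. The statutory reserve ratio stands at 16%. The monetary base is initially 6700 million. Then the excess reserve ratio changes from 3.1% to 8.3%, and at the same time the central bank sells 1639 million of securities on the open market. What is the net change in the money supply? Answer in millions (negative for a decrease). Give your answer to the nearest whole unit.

-4589 million

Before: m₁ = (1 + 0.4458) / (0.16 + 0.031 + 0.4458) ≈ 2.27041, MB₁ = 6700, so M₁ = 2.27041 × 6700 = 15211.747 million.
After: m₂ = (1 + 0.4458) / (0.16 + 0.083 + 0.4458) ≈ 2.09901, MB₂ = 6700 − 1639 = 5061, so M₂ = 2.09901 × 5061 ≈ 10623.0896 million.
ΔM = M₂ − M₁ = 10623.0896 − 15211.747 = -4588.6574 million.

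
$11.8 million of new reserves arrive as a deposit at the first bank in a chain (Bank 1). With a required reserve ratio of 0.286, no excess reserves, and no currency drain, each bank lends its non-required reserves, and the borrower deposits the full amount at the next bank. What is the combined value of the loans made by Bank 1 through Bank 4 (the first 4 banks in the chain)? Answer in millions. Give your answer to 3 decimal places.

$21.803 million

Bank i lends (1 − rr)^i of the original deposit: Bank 1 lends 11.8·0.7140 = 8.4252, Bank 2 lends 11.8·0.7140² ≈ 6.0156, and so on.
Summing a geometric series: total = 11.8·[0.7140·(1 − 0.7140^4) / (1 − 0.7140)] ≈ 21.8027 million.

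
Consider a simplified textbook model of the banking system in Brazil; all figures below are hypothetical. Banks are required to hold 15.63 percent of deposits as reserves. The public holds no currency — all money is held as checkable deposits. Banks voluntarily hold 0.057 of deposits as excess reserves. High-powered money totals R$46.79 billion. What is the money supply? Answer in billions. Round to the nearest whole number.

R$219 billion

The money multiplier is m = 1 / (rr + e) = 1 / (0.1563 + 0.057) ≈ 4.6882.
So M = m × MB = 4.6882 × 46.79 ≈ 219.3609 billion.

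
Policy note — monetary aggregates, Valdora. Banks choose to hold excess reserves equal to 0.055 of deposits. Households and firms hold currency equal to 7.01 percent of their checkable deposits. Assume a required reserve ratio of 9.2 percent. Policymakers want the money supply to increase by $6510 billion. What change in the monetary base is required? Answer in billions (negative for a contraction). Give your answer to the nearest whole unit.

$1321 billion

The money multiplier is m = (1 + c) / (rr + e + c) = (1 + 0.0701) / (0.092 + 0.055 + 0.0701) ≈ 4.92906.
ΔMB = ΔM / m = (+6510) / 4.92906 ≈ 1320.7386 billion.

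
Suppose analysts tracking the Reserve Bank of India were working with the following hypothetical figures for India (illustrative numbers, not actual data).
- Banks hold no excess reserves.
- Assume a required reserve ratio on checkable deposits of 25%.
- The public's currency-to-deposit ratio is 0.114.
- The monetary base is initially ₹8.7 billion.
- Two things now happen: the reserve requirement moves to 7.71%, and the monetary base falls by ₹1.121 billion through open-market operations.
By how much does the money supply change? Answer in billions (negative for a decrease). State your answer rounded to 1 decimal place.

₹17.6 billion

Before: m₁ = (1 + 0.114) / (0.25 + 0.114) ≈ 3.0604, MB₁ = 8.7, so M₁ = 3.0604 × 8.7 ≈ 26.6255 billion.
After: m₂ = (1 + 0.114) / (0.0771 + 0.114) ≈ 5.8294, MB₂ = 8.7 − 1.121 = 7.579, so M₂ = 5.8294 × 7.579 ≈ 44.181 billion.
ΔM = M₂ − M₁ = 44.181 − 26.6255 = 17.5555 billion.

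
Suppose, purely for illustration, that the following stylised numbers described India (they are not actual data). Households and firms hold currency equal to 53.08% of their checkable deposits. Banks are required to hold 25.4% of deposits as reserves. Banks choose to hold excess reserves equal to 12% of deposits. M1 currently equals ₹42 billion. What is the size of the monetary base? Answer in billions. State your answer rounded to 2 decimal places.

₹24.82 billion

The money multiplier is m = (1 + c) / (rr + e + c) = (1 + 0.5308) / (0.254 + 0.12 + 0.5308) ≈ 1.69187.
MB = M / m = 42 / 1.69187 ≈ 24.8246 billion.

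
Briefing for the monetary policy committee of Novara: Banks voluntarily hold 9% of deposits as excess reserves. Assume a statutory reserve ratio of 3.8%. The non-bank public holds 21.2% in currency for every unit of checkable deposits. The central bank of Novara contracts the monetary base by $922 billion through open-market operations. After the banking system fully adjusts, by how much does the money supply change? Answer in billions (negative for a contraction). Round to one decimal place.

-3286.7 billion

The money multiplier is m = (1 + c) / (rr + e + c) = (1 + 0.212) / (0.038 + 0.09 + 0.212) ≈ 3.56471.
The sale removes 922 billion of base, so ΔM = m × ΔMB = 3.56471 × (−922) ≈ -3286.6626 billion.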